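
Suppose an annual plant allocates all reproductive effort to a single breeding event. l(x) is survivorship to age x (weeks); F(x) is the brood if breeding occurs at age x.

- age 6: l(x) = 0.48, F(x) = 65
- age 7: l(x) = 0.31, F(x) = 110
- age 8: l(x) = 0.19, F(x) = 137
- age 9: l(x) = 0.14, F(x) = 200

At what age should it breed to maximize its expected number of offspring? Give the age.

Expected offspring if breeding at age x = l(x) × F(x):
  age 6: 0.48 × 65 = 31.200
  age 7: 0.31 × 110 = 34.100
  age 8: 0.19 × 137 = 26.030
  age 9: 0.14 × 200 = 28.000
Maximum at age 7 (34.100).

7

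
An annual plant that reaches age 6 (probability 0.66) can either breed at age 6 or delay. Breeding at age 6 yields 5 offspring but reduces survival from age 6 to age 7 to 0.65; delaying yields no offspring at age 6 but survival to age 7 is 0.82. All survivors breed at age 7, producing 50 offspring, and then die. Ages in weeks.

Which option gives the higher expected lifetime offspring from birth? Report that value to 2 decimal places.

breed at age 6: R₀ = 0.66 × (5 + 0.65 × 50) = 0.66 × 37.5000 = 24.7500
delay to age 7: R₀ = 0.66 × (0.82 × 50) = 0.66 × 41.0000 = 27.0600
Higher: delay to age 7 (27.0600).

27.06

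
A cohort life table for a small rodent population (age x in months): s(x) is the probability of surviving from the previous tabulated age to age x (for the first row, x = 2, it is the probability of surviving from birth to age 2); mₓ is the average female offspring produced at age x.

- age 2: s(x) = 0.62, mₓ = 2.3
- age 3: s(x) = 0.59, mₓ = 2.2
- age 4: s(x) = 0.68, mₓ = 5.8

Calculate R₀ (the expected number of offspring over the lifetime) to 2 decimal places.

3.67

Survivorship from birth: l_x = s_2·s_3·…·s_x.
  l_2 = 0.62000
  l_3 = 0.36580
  l_4 = 0.24874
R₀ = Σ l_x mₓ:
  age 2: 0.62000 × 2.3 = 1.4260
  age 3: 0.36580 × 2.2 = 0.8048
  age 4: 0.24874 × 5.8 = 1.4427
R₀ = 1.4260 + 0.8048 + 1.4427 = 3.6735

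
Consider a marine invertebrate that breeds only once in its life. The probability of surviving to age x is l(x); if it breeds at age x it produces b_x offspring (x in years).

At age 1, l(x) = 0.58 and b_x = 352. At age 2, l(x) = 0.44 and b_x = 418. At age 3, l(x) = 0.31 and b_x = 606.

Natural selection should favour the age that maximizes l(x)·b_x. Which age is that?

1

Expected offspring if breeding at age x = l(x) × b_x:
  age 1: 0.58 × 352 = 204.160
  age 2: 0.44 × 418 = 183.920
  age 3: 0.31 × 606 = 187.860
Maximum at age 1 (204.160).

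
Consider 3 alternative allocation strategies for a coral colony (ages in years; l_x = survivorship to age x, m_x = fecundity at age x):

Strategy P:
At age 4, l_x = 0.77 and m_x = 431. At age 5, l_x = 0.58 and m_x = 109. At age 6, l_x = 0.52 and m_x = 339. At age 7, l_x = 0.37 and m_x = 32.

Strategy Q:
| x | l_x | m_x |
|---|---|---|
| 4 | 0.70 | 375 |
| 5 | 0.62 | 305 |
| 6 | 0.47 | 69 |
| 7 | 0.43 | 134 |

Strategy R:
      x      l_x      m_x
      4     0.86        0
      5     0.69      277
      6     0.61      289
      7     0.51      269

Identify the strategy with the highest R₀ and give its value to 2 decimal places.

Strategy P: R₀ = 0.77×431 + 0.58×109 + 0.52×339 + 0.37×32 = 583.2100
Strategy Q: R₀ = 0.70×375 + 0.62×305 + 0.47×69 + 0.43×134 = 541.6500
Strategy R: R₀ = 0.86×0 + 0.69×277 + 0.61×289 + 0.51×269 = 504.6100
Highest R₀: strategy P with 583.2100.

583.21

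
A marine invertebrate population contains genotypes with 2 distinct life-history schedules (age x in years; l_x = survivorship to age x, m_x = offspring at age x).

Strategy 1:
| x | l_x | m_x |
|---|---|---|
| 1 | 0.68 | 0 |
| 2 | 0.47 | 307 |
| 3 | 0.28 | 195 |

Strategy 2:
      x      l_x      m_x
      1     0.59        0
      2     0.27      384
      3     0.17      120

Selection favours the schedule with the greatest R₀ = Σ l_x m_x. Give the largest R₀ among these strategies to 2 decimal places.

Strategy 1: R₀ = 0.68×0 + 0.47×307 + 0.28×195 = 198.8900
Strategy 2: R₀ = 0.59×0 + 0.27×384 + 0.17×120 = 124.0800
Highest R₀: strategy 1 with 198.8900.

198.89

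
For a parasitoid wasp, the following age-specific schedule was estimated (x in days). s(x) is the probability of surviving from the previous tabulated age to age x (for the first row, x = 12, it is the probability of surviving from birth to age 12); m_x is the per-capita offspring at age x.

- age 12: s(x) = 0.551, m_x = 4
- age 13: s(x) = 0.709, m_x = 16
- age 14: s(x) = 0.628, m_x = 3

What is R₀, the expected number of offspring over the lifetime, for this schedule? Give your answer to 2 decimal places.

9.19

Survivorship from birth: l_x = s_12·s_13·…·s_x.
  l_12 = 0.55100
  l_13 = 0.39066
  l_14 = 0.24533
R₀ = Σ l_x m_x:
  age 12: 0.55100 × 4 = 2.2040
  age 13: 0.39066 × 16 = 6.2506
  age 14: 0.24533 × 3 = 0.7360
R₀ = 2.2040 + 6.2506 + 0.7360 = 9.1905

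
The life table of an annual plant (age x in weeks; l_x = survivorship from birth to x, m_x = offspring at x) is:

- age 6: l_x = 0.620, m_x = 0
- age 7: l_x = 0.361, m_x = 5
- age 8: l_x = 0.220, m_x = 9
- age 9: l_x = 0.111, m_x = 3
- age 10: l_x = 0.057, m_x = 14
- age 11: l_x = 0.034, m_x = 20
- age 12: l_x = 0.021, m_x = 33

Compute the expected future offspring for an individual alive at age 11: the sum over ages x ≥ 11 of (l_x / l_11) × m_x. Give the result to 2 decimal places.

l_11 = 0.034. Conditional survival from age 11 to x is l_x / l_11.
  x=11: (0.034/0.034) × 20 = 20.0000
  x=12: (0.021/0.034) × 33 = 20.3824
Sum = 20.0000 + 20.3824 = 40.3824

40.38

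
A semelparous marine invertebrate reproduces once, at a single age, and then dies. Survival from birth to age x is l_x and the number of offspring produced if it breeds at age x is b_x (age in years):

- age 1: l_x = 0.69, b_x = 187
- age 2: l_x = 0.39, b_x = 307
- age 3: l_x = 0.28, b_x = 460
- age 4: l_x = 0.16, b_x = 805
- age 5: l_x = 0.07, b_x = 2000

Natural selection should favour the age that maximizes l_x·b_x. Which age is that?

5

Expected offspring if breeding at age x = l_x × b_x:
  age 1: 0.69 × 187 = 129.030
  age 2: 0.39 × 307 = 119.730
  age 3: 0.28 × 460 = 128.800
  age 4: 0.16 × 805 = 128.800
  age 5: 0.07 × 2000 = 140.000
Maximum at age 5 (140.000).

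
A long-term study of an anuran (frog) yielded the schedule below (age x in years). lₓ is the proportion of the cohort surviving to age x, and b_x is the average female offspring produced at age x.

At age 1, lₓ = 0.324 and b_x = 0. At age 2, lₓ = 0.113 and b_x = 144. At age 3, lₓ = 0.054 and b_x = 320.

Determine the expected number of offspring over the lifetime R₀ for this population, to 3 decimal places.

R₀ = Σ lₓ b_x:
  age 1: 0.324 × 0 = 0.0000
  age 2: 0.113 × 144 = 16.2720
  age 3: 0.054 × 320 = 17.2800
R₀ = 0.0000 + 16.2720 + 17.2800 = 33.5520

33.552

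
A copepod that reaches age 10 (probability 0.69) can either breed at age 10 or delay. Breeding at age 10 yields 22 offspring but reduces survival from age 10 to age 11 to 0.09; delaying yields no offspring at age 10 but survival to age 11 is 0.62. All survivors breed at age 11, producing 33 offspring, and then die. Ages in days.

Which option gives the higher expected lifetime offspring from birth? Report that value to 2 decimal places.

breed at age 10: R₀ = 0.69 × (22 + 0.09 × 33) = 0.69 × 24.9700 = 17.2293
delay to age 11: R₀ = 0.69 × (0.62 × 33) = 0.69 × 20.4600 = 14.1174
Higher: breed at age 10 (17.2293).

17.23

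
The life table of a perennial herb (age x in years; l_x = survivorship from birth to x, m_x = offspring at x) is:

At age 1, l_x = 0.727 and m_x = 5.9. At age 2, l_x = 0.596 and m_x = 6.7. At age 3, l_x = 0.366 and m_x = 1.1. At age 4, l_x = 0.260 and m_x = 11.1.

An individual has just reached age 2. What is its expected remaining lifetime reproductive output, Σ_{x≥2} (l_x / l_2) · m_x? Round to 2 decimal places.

12.22

l_2 = 0.596. Conditional survival from age 2 to x is l_x / l_2.
  x=2: (0.596/0.596) × 6.7 = 6.7000
  x=3: (0.366/0.596) × 1.1 = 0.6755
  x=4: (0.260/0.596) × 11.1 = 4.8423
Sum = 6.7000 + 0.6755 + 4.8423 = 12.2178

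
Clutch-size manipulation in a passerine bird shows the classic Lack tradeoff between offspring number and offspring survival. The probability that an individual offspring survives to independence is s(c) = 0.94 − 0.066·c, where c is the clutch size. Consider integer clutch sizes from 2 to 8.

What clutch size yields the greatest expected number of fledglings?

Expected fledglings = c × s(c):
  c=2: 2 × 0.808 = 1.616
  c=3: 3 × 0.742 = 2.226
  c=4: 4 × 0.676 = 2.704
  c=5: 5 × 0.610 = 3.050
  c=6: 6 × 0.544 = 3.264
  c=7: 7 × 0.478 = 3.346
  c=8: 8 × 0.412 = 3.296
Maximum at c = 7 (3.346 fledglings).

7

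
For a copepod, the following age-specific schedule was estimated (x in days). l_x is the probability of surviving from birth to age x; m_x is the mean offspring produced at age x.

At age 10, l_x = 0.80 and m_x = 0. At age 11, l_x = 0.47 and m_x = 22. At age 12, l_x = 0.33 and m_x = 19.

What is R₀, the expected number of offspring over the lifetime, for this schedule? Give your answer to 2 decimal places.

16.61

R₀ = Σ l_x m_x:
  age 10: 0.80 × 0 = 0.0000
  age 11: 0.47 × 22 = 10.3400
  age 12: 0.33 × 19 = 6.2700
R₀ = 0.0000 + 10.3400 + 6.2700 = 16.6100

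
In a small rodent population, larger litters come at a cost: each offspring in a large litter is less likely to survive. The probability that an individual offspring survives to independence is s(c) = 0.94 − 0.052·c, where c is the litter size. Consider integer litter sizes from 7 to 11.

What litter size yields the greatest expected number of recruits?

9

Expected recruits = c × s(c):
  c=7: 7 × 0.576 = 4.032
  c=8: 8 × 0.524 = 4.192
  c=9: 9 × 0.472 = 4.248
  c=10: 10 × 0.420 = 4.200
  c=11: 11 × 0.368 = 4.048
Maximum at c = 9 (4.248 recruits).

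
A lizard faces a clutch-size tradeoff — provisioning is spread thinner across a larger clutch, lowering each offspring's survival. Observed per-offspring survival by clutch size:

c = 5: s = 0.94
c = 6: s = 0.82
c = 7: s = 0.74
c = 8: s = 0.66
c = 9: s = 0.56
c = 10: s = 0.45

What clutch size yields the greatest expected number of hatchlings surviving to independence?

Expected hatchlings surviving to independence = c × s(c):
  c=5: 5 × 0.94 = 4.700
  c=6: 6 × 0.82 = 4.920
  c=7: 7 × 0.74 = 5.180
  c=8: 8 × 0.66 = 5.280
  c=9: 9 × 0.56 = 5.040
  c=10: 10 × 0.45 = 4.500
Maximum at c = 8 (5.280 hatchlings surviving to independence).

8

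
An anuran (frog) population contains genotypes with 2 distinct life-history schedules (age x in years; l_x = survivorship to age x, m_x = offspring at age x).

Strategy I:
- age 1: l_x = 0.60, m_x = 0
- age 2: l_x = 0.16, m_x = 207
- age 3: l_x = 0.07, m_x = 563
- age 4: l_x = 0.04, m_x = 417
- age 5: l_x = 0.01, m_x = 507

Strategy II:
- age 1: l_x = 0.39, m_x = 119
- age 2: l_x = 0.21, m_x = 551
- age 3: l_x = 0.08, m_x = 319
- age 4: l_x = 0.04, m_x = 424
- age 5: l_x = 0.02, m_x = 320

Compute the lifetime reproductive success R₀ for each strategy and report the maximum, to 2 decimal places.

Strategy I: R₀ = 0.60×0 + 0.16×207 + 0.07×563 + 0.04×417 + 0.01×507 = 94.2800
Strategy II: R₀ = 0.39×119 + 0.21×551 + 0.08×319 + 0.04×424 + 0.02×320 = 211.0000
Highest R₀: strategy II with 211.0000.

211.00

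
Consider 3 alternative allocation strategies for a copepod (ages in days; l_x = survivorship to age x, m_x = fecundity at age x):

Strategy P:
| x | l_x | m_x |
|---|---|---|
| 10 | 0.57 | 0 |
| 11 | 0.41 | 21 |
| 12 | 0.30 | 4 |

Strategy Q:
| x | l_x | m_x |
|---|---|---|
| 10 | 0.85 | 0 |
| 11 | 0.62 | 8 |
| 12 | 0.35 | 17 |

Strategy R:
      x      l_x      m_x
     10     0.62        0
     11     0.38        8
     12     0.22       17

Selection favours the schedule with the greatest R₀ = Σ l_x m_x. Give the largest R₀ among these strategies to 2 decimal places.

10.91

Strategy P: R₀ = 0.57×0 + 0.41×21 + 0.30×4 = 9.8100
Strategy Q: R₀ = 0.85×0 + 0.62×8 + 0.35×17 = 10.9100
Strategy R: R₀ = 0.62×0 + 0.38×8 + 0.22×17 = 6.7800
Highest R₀: strategy Q with 10.9100.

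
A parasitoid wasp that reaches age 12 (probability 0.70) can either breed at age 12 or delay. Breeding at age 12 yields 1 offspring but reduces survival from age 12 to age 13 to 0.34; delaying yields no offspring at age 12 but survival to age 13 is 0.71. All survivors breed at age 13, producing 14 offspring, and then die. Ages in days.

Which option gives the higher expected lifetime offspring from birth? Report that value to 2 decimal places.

6.96

breed at age 12: R₀ = 0.70 × (1 + 0.34 × 14) = 0.70 × 5.7600 = 4.0320
delay to age 13: R₀ = 0.70 × (0.71 × 14) = 0.70 × 9.9400 = 6.9580
Higher: delay to age 13 (6.9580).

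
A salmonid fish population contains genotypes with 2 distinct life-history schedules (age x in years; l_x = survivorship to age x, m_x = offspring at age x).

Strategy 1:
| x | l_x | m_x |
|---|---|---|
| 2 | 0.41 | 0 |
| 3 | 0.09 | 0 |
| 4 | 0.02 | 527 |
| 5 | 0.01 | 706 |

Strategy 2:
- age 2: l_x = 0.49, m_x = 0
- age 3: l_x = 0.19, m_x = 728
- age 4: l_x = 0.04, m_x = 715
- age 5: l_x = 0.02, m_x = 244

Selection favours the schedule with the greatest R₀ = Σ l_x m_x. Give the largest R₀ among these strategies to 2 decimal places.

Strategy 1: R₀ = 0.41×0 + 0.09×0 + 0.02×527 + 0.01×706 = 17.6000
Strategy 2: R₀ = 0.49×0 + 0.19×728 + 0.04×715 + 0.02×244 = 171.8000
Highest R₀: strategy 2 with 171.8000.

171.80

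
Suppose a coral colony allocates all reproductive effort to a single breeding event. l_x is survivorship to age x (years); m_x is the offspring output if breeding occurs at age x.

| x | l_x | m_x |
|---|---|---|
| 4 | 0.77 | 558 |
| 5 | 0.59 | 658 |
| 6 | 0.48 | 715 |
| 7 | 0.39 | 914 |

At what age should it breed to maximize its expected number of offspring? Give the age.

Expected offspring if breeding at age x = l_x × m_x:
  age 4: 0.77 × 558 = 429.660
  age 5: 0.59 × 658 = 388.220
  age 6: 0.48 × 715 = 343.200
  age 7: 0.39 × 914 = 356.460
Maximum at age 4 (429.660).

4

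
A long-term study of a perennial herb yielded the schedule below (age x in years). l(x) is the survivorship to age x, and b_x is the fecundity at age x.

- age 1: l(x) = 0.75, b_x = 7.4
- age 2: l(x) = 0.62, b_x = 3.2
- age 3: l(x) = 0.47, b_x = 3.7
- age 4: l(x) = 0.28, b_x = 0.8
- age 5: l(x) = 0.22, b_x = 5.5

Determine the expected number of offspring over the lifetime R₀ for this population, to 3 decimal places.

10.707

R₀ = Σ l(x) b_x:
  age 1: 0.75 × 7.4 = 5.5500
  age 2: 0.62 × 3.2 = 1.9840
  age 3: 0.47 × 3.7 = 1.7390
  age 4: 0.28 × 0.8 = 0.2240
  age 5: 0.22 × 5.5 = 1.2100
R₀ = 5.5500 + 1.9840 + 1.7390 + 0.2240 + 1.2100 = 10.7070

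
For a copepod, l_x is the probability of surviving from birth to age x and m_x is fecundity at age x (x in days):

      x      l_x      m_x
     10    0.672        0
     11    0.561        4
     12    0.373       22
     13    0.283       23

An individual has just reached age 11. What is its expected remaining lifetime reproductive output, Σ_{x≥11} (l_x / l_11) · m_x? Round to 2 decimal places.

l_11 = 0.561. Conditional survival from age 11 to x is l_x / l_11.
  x=11: (0.561/0.561) × 4 = 4.0000
  x=12: (0.373/0.561) × 22 = 14.6275
  x=13: (0.283/0.561) × 23 = 11.6025
Sum = 4.0000 + 14.6275 + 11.6025 = 30.2299

30.23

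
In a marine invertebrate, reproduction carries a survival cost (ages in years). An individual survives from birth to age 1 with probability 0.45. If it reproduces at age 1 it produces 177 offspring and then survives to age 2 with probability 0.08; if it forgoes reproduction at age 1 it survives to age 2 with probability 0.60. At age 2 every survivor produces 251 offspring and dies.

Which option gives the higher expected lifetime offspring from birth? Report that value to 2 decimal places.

breed at age 1: R₀ = 0.45 × (177 + 0.08 × 251) = 0.45 × 197.0800 = 88.6860
delay to age 2: R₀ = 0.45 × (0.60 × 251) = 0.45 × 150.6000 = 67.7700
Higher: breed at age 1 (88.6860).

88.69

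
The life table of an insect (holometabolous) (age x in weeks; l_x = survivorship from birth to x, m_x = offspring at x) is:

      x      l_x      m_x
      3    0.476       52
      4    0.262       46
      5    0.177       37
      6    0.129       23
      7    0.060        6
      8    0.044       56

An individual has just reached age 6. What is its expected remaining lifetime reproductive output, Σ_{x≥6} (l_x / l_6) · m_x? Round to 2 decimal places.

44.89

l_6 = 0.129. Conditional survival from age 6 to x is l_x / l_6.
  x=6: (0.129/0.129) × 23 = 23.0000
  x=7: (0.060/0.129) × 6 = 2.7907
  x=8: (0.044/0.129) × 56 = 19.1008
Sum = 23.0000 + 2.7907 + 19.1008 = 44.8915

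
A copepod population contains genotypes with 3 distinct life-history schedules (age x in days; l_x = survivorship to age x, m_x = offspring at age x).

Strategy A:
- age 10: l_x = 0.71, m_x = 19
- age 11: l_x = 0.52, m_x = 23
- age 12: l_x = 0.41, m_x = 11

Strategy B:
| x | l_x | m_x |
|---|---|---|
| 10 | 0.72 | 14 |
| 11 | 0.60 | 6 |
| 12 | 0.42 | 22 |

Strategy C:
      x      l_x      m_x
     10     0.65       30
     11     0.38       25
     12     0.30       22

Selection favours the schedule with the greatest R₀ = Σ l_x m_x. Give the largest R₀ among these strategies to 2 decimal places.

Strategy A: R₀ = 0.71×19 + 0.52×23 + 0.41×11 = 29.9600
Strategy B: R₀ = 0.72×14 + 0.60×6 + 0.42×22 = 22.9200
Strategy C: R₀ = 0.65×30 + 0.38×25 + 0.30×22 = 35.6000
Highest R₀: strategy C with 35.6000.

35.60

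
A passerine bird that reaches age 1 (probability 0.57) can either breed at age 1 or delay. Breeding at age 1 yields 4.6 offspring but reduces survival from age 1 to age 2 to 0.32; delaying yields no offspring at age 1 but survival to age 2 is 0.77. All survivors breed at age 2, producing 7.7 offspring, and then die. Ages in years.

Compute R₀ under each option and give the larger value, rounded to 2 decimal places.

breed at age 1: R₀ = 0.57 × (4.6 + 0.32 × 7.7) = 0.57 × 7.0640 = 4.0265
delay to age 2: R₀ = 0.57 × (0.77 × 7.7) = 0.57 × 5.9290 = 3.3795
Higher: breed at age 1 (4.0265).

4.03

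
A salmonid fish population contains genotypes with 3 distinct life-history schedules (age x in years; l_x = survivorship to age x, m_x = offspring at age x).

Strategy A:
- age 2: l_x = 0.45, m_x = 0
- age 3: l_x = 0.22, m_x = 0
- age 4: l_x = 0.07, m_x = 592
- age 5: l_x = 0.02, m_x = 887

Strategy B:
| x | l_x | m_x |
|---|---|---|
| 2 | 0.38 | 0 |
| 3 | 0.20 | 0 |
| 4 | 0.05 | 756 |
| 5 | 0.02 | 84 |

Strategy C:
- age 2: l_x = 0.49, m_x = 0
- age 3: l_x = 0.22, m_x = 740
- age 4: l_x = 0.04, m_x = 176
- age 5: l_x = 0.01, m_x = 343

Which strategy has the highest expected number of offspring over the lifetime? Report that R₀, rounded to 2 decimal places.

173.27

Strategy A: R₀ = 0.45×0 + 0.22×0 + 0.07×592 + 0.02×887 = 59.1800
Strategy B: R₀ = 0.38×0 + 0.20×0 + 0.05×756 + 0.02×84 = 39.4800
Strategy C: R₀ = 0.49×0 + 0.22×740 + 0.04×176 + 0.01×343 = 173.2700
Highest R₀: strategy C with 173.2700.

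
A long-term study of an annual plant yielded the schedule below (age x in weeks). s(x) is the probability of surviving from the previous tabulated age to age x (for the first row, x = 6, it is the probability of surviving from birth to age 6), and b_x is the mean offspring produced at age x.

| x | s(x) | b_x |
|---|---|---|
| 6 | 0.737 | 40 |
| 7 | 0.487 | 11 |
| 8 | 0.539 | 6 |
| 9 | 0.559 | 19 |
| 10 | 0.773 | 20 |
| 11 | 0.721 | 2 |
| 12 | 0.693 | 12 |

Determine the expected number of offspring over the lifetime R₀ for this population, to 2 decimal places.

Survivorship from birth: l_x = s_6·s_7·…·s_x.
  l_6 = 0.73700
  l_7 = 0.35892
  l_8 = 0.19346
  l_9 = 0.10814
  l_10 = 0.08359
  l_11 = 0.06027
  l_12 = 0.04177
R₀ = Σ l_x b_x:
  age 6: 0.73700 × 40 = 29.4800
  age 7: 0.35892 × 11 = 3.9481
  age 8: 0.19346 × 6 = 1.1608
  age 9: 0.10814 × 19 = 2.0547
  age 10: 0.08359 × 20 = 1.6718
  age 11: 0.06027 × 2 = 0.1205
  age 12: 0.04177 × 12 = 0.5012
R₀ = 29.4800 + 3.9481 + 1.1608 + 2.0547 + 1.6718 + 0.1205 + 0.5012 = 38.9371

38.94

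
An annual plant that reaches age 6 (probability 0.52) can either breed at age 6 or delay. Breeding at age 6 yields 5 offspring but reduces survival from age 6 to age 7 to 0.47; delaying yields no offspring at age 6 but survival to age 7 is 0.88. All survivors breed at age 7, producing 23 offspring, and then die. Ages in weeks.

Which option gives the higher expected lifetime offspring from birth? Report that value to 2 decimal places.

breed at age 6: R₀ = 0.52 × (5 + 0.47 × 23) = 0.52 × 15.8100 = 8.2212
delay to age 7: R₀ = 0.52 × (0.88 × 23) = 0.52 × 20.2400 = 10.5248
Higher: delay to age 7 (10.5248).

10.52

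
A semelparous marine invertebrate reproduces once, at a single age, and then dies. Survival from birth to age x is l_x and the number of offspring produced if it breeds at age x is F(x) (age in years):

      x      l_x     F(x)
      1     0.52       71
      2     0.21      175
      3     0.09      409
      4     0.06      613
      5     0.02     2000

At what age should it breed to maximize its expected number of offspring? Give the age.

5

Expected offspring if breeding at age x = l_x × F(x):
  age 1: 0.52 × 71 = 36.920
  age 2: 0.21 × 175 = 36.750
  age 3: 0.09 × 409 = 36.810
  age 4: 0.06 × 613 = 36.780
  age 5: 0.02 × 2000 = 40.000
Maximum at age 5 (40.000).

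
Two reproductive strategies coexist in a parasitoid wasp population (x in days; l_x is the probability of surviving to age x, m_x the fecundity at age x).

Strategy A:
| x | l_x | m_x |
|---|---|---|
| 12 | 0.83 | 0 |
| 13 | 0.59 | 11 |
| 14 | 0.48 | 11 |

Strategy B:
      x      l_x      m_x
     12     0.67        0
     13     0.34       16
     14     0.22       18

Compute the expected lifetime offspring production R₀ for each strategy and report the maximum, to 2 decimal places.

Strategy A: R₀ = 0.83×0 + 0.59×11 + 0.48×11 = 11.7700
Strategy B: R₀ = 0.67×0 + 0.34×16 + 0.22×18 = 9.4000
Highest R₀: strategy A with 11.7700.

11.77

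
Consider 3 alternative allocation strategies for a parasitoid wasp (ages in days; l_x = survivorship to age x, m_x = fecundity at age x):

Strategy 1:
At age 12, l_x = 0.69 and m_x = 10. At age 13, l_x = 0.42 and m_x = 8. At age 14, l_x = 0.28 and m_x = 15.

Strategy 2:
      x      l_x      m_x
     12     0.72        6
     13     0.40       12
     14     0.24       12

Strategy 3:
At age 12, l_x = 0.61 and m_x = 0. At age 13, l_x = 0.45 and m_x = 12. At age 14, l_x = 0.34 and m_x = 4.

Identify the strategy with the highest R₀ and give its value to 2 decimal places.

14.46

Strategy 1: R₀ = 0.69×10 + 0.42×8 + 0.28×15 = 14.4600
Strategy 2: R₀ = 0.72×6 + 0.40×12 + 0.24×12 = 12.0000
Strategy 3: R₀ = 0.61×0 + 0.45×12 + 0.34×4 = 6.7600
Highest R₀: strategy 1 with 14.4600.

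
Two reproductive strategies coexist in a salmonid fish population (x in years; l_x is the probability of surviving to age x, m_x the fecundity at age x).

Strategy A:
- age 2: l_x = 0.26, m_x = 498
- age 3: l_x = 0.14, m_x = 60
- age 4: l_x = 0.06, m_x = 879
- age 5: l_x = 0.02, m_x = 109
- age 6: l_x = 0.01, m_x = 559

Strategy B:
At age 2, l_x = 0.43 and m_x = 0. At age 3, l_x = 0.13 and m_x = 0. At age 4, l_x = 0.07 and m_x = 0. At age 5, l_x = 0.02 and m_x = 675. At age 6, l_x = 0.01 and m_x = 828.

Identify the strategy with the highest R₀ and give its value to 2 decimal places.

198.39

Strategy A: R₀ = 0.26×498 + 0.14×60 + 0.06×879 + 0.02×109 + 0.01×559 = 198.3900
Strategy B: R₀ = 0.43×0 + 0.13×0 + 0.07×0 + 0.02×675 + 0.01×828 = 21.7800
Highest R₀: strategy A with 198.3900.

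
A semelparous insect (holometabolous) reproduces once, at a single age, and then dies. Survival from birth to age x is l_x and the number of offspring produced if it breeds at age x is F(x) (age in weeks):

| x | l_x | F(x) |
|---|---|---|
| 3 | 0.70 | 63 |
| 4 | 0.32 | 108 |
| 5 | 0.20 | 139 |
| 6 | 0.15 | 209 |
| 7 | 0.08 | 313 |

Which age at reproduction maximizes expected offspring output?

Expected offspring if breeding at age x = l_x × F(x):
  age 3: 0.70 × 63 = 44.100
  age 4: 0.32 × 108 = 34.560
  age 5: 0.20 × 139 = 27.800
  age 6: 0.15 × 209 = 31.350
  age 7: 0.08 × 313 = 25.040
Maximum at age 3 (44.100).

3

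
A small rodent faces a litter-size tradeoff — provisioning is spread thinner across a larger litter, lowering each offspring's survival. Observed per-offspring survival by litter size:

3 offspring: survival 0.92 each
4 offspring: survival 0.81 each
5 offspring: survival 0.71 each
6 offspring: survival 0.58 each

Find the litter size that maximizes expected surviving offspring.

Expected surviving offspring = c × s(c):
  c=3: 3 × 0.92 = 2.760
  c=4: 4 × 0.81 = 3.240
  c=5: 5 × 0.71 = 3.550
  c=6: 6 × 0.58 = 3.480
Maximum at c = 5 (3.550 surviving offspring).

5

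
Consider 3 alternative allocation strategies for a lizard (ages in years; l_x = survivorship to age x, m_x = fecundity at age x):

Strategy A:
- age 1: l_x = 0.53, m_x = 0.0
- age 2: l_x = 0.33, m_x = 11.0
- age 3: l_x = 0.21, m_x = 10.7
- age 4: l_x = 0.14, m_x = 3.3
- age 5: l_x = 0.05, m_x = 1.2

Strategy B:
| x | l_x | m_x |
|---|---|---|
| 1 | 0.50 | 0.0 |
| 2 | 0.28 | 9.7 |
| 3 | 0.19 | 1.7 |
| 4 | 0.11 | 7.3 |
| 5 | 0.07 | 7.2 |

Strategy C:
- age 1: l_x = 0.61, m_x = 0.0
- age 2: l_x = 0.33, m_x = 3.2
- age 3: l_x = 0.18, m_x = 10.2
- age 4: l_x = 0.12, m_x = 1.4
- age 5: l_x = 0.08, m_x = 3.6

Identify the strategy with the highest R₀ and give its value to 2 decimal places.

Strategy A: R₀ = 0.53×0.0 + 0.33×11.0 + 0.21×10.7 + 0.14×3.3 + 0.05×1.2 = 6.3990
Strategy B: R₀ = 0.50×0.0 + 0.28×9.7 + 0.19×1.7 + 0.11×7.3 + 0.07×7.2 = 4.3460
Strategy C: R₀ = 0.61×0.0 + 0.33×3.2 + 0.18×10.2 + 0.12×1.4 + 0.08×3.6 = 3.3480
Highest R₀: strategy A with 6.3990.

6.40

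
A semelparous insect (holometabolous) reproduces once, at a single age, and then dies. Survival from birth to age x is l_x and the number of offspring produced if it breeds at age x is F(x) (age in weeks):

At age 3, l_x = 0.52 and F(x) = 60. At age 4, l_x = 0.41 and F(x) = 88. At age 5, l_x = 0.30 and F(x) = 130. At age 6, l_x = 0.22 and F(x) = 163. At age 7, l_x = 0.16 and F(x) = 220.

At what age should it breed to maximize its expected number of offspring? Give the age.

Expected offspring if breeding at age x = l_x × F(x):
  age 3: 0.52 × 60 = 31.200
  age 4: 0.41 × 88 = 36.080
  age 5: 0.30 × 130 = 39.000
  age 6: 0.22 × 163 = 35.860
  age 7: 0.16 × 220 = 35.200
Maximum at age 5 (39.000).

5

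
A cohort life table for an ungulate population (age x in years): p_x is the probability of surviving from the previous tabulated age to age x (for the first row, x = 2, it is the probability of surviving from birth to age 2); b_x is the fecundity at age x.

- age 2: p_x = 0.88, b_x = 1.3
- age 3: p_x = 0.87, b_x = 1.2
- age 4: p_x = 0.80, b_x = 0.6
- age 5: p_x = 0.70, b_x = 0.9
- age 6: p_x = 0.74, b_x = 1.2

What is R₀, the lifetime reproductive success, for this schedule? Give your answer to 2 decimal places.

3.20

Survivorship from birth: l_x = p_2·p_3·…·p_x.
  l_2 = 0.88000
  l_3 = 0.76560
  l_4 = 0.61248
  l_5 = 0.42874
  l_6 = 0.31726
R₀ = Σ l_x b_x:
  age 2: 0.88000 × 1.3 = 1.1440
  age 3: 0.76560 × 1.2 = 0.9187
  age 4: 0.61248 × 0.6 = 0.3675
  age 5: 0.42874 × 0.9 = 0.3859
  age 6: 0.31726 × 1.2 = 0.3807
R₀ = 1.1440 + 0.9187 + 0.3675 + 0.3859 + 0.3807 = 3.1968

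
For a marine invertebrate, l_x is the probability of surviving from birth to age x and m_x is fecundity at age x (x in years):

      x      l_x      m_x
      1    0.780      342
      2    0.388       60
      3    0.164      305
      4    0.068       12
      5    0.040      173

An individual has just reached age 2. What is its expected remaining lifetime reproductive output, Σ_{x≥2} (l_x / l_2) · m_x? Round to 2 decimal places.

208.86

l_2 = 0.388. Conditional survival from age 2 to x is l_x / l_2.
  x=2: (0.388/0.388) × 60 = 60.0000
  x=3: (0.164/0.388) × 305 = 128.9175
  x=4: (0.068/0.388) × 12 = 2.1031
  x=5: (0.040/0.388) × 173 = 17.8351
Sum = 60.0000 + 128.9175 + 2.1031 + 17.8351 = 208.8557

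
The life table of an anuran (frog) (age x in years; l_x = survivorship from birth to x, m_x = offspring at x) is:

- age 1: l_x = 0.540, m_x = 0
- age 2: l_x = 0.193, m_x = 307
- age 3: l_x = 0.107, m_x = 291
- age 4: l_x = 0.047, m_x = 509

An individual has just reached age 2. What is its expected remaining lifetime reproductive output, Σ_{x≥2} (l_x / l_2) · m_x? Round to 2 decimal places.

l_2 = 0.193. Conditional survival from age 2 to x is l_x / l_2.
  x=2: (0.193/0.193) × 307 = 307.0000
  x=3: (0.107/0.193) × 291 = 161.3316
  x=4: (0.047/0.193) × 509 = 123.9534
Sum = 307.0000 + 161.3316 + 123.9534 = 592.2850

592.28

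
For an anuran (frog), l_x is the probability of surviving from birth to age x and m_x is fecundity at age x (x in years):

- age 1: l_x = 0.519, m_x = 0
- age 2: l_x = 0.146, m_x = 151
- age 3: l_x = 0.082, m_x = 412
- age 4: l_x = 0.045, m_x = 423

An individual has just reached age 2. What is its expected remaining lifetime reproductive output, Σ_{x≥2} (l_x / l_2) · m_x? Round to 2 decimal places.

512.77

l_2 = 0.146. Conditional survival from age 2 to x is l_x / l_2.
  x=2: (0.146/0.146) × 151 = 151.0000
  x=3: (0.082/0.146) × 412 = 231.3973
  x=4: (0.045/0.146) × 423 = 130.3767
Sum = 151.0000 + 231.3973 + 130.3767 = 512.7740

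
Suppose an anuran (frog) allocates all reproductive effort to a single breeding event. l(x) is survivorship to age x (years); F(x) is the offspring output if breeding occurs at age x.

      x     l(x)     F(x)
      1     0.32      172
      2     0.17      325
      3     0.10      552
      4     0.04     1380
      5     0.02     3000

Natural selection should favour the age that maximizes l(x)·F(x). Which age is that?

Expected offspring if breeding at age x = l(x) × F(x):
  age 1: 0.32 × 172 = 55.040
  age 2: 0.17 × 325 = 55.250
  age 3: 0.10 × 552 = 55.200
  age 4: 0.04 × 1380 = 55.200
  age 5: 0.02 × 3000 = 60.000
Maximum at age 5 (60.000).

5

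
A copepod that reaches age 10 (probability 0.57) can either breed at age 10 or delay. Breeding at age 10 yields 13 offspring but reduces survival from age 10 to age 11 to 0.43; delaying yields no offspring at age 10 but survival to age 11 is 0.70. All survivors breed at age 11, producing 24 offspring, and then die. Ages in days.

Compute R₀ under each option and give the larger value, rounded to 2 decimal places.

breed at age 10: R₀ = 0.57 × (13 + 0.43 × 24) = 0.57 × 23.3200 = 13.2924
delay to age 11: R₀ = 0.57 × (0.70 × 24) = 0.57 × 16.8000 = 9.5760
Higher: breed at age 10 (13.2924).

13.29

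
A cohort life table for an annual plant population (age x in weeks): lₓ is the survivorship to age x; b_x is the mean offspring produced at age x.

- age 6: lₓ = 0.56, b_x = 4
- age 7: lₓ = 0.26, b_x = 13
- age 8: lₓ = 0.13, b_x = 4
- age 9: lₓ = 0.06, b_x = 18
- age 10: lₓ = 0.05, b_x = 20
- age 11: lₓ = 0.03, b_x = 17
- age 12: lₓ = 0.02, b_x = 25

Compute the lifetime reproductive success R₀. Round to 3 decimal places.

9.230

R₀ = Σ lₓ b_x:
  age 6: 0.56 × 4 = 2.2400
  age 7: 0.26 × 13 = 3.3800
  age 8: 0.13 × 4 = 0.5200
  age 9: 0.06 × 18 = 1.0800
  age 10: 0.05 × 20 = 1.0000
  age 11: 0.03 × 17 = 0.5100
  age 12: 0.02 × 25 = 0.5000
R₀ = 2.2400 + 3.3800 + 0.5200 + 1.0800 + 1.0000 + 0.5100 + 0.5000 = 9.2300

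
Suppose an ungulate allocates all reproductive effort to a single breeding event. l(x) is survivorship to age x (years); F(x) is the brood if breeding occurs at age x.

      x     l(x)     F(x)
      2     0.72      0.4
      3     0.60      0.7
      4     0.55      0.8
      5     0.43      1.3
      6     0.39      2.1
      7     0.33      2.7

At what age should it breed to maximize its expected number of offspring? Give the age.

Expected offspring if breeding at age x = l(x) × F(x):
  age 2: 0.72 × 0.4 = 0.288
  age 3: 0.60 × 0.7 = 0.420
  age 4: 0.55 × 0.8 = 0.440
  age 5: 0.43 × 1.3 = 0.559
  age 6: 0.39 × 2.1 = 0.819
  age 7: 0.33 × 2.7 = 0.891
Maximum at age 7 (0.891).

7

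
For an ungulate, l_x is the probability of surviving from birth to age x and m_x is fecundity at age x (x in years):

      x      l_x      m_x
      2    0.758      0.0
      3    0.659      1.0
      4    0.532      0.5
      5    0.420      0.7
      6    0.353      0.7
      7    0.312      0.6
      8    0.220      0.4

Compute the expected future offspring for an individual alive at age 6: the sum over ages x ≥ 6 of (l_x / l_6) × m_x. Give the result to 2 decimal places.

1.48

l_6 = 0.353. Conditional survival from age 6 to x is l_x / l_6.
  x=6: (0.353/0.353) × 0.7 = 0.7000
  x=7: (0.312/0.353) × 0.6 = 0.5303
  x=8: (0.220/0.353) × 0.4 = 0.2493
Sum = 0.7000 + 0.5303 + 0.2493 = 1.4796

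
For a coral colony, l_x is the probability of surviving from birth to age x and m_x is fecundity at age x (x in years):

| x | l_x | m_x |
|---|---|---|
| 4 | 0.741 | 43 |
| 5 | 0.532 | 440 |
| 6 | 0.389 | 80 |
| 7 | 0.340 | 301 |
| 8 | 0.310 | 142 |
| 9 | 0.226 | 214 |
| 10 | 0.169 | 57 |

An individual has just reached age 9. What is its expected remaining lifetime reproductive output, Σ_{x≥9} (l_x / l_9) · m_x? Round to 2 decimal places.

256.62

l_9 = 0.226. Conditional survival from age 9 to x is l_x / l_9.
  x=9: (0.226/0.226) × 214 = 214.0000
  x=10: (0.169/0.226) × 57 = 42.6239
Sum = 214.0000 + 42.6239 = 256.6239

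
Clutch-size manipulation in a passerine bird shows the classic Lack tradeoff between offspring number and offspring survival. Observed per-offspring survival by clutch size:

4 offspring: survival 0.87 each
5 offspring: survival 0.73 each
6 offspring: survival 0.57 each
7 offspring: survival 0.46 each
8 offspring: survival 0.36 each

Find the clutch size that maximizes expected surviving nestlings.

Expected surviving nestlings = c × s(c):
  c=4: 4 × 0.87 = 3.480
  c=5: 5 × 0.73 = 3.650
  c=6: 6 × 0.57 = 3.420
  c=7: 7 × 0.46 = 3.220
  c=8: 8 × 0.36 = 2.880
Maximum at c = 5 (3.650 surviving nestlings).

5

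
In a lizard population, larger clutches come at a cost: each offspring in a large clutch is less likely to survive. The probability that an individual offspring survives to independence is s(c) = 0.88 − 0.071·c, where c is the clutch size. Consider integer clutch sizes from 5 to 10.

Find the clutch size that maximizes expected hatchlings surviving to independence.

Expected hatchlings surviving to independence = c × s(c):
  c=5: 5 × 0.525 = 2.625
  c=6: 6 × 0.454 = 2.724
  c=7: 7 × 0.383 = 2.681
  c=8: 8 × 0.312 = 2.496
  c=9: 9 × 0.241 = 2.169
  c=10: 10 × 0.170 = 1.700
Maximum at c = 6 (2.724 hatchlings surviving to independence).

6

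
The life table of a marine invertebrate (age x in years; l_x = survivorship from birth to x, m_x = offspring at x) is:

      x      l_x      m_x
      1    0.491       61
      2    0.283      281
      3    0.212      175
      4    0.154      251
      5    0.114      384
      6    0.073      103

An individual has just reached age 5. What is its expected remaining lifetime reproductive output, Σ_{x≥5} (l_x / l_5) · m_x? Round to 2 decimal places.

l_5 = 0.114. Conditional survival from age 5 to x is l_x / l_5.
  x=5: (0.114/0.114) × 384 = 384.0000
  x=6: (0.073/0.114) × 103 = 65.9561
Sum = 384.0000 + 65.9561 = 449.9561

449.96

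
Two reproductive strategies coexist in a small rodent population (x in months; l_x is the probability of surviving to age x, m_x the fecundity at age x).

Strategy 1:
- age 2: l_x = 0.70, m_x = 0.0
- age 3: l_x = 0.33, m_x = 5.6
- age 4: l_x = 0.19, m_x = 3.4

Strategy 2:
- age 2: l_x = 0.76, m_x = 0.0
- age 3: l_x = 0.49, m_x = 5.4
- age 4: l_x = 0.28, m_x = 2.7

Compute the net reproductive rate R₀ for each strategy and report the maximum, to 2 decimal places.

Strategy 1: R₀ = 0.70×0.0 + 0.33×5.6 + 0.19×3.4 = 2.4940
Strategy 2: R₀ = 0.76×0.0 + 0.49×5.4 + 0.28×2.7 = 3.4020
Highest R₀: strategy 2 with 3.4020.

3.40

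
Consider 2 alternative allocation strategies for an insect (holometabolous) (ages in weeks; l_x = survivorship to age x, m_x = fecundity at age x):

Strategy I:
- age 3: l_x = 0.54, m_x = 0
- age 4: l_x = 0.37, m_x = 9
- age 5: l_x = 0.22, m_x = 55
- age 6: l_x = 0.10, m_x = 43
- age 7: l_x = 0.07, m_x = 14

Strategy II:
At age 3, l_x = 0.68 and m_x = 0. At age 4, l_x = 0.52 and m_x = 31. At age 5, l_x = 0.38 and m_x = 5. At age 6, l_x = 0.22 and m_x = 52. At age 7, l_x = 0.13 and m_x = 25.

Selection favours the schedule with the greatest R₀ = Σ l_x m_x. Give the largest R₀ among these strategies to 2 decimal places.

Strategy I: R₀ = 0.54×0 + 0.37×9 + 0.22×55 + 0.10×43 + 0.07×14 = 20.7100
Strategy II: R₀ = 0.68×0 + 0.52×31 + 0.38×5 + 0.22×52 + 0.13×25 = 32.7100
Highest R₀: strategy II with 32.7100.

32.71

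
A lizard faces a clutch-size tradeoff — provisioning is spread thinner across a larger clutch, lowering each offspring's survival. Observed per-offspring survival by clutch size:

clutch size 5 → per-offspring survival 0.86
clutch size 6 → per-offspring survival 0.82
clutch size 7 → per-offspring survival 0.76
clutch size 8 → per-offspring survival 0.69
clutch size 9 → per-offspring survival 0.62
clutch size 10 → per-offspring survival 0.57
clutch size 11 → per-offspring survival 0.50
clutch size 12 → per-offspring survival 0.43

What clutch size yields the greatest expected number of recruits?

10

Expected recruits = c × s(c):
  c=5: 5 × 0.86 = 4.300
  c=6: 6 × 0.82 = 4.920
  c=7: 7 × 0.76 = 5.320
  c=8: 8 × 0.69 = 5.520
  c=9: 9 × 0.62 = 5.580
  c=10: 10 × 0.57 = 5.700
  c=11: 11 × 0.50 = 5.500
  c=12: 12 × 0.43 = 5.160
Maximum at c = 10 (5.700 recruits).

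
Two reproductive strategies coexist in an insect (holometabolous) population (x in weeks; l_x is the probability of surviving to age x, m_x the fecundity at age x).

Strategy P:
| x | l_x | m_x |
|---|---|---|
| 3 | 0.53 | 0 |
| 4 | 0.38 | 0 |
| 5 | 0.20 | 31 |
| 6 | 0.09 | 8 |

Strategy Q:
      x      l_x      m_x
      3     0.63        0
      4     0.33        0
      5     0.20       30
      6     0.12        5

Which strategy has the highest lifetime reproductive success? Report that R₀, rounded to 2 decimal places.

Strategy P: R₀ = 0.53×0 + 0.38×0 + 0.20×31 + 0.09×8 = 6.9200
Strategy Q: R₀ = 0.63×0 + 0.33×0 + 0.20×30 + 0.12×5 = 6.6000
Highest R₀: strategy P with 6.9200.

6.92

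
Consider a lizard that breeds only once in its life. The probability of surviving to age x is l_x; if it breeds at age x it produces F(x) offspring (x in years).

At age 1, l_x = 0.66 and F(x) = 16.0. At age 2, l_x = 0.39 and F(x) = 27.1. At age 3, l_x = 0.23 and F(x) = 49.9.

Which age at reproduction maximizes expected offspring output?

Expected offspring if breeding at age x = l_x × F(x):
  age 1: 0.66 × 16.0 = 10.560
  age 2: 0.39 × 27.1 = 10.569
  age 3: 0.23 × 49.9 = 11.477
Maximum at age 3 (11.477).

3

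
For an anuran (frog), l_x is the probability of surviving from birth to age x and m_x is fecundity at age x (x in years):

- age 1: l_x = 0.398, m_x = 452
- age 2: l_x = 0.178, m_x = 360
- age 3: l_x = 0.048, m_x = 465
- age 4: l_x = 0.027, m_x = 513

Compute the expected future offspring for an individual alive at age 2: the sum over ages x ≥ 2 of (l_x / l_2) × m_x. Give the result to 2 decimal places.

563.21

l_2 = 0.178. Conditional survival from age 2 to x is l_x / l_2.
  x=2: (0.178/0.178) × 360 = 360.0000
  x=3: (0.048/0.178) × 465 = 125.3933
  x=4: (0.027/0.178) × 513 = 77.8146
Sum = 360.0000 + 125.3933 + 77.8146 = 563.2079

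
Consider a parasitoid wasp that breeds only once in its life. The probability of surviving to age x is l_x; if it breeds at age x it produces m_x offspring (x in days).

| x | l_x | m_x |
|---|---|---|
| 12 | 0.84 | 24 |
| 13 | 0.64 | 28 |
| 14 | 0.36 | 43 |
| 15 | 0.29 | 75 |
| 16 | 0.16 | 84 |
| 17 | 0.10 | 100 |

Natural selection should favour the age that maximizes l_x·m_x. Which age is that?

Expected offspring if breeding at age x = l_x × m_x:
  age 12: 0.84 × 24 = 20.160
  age 13: 0.64 × 28 = 17.920
  age 14: 0.36 × 43 = 15.480
  age 15: 0.29 × 75 = 21.750
  age 16: 0.16 × 84 = 13.440
  age 17: 0.10 × 100 = 10.000
Maximum at age 15 (21.750).

15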